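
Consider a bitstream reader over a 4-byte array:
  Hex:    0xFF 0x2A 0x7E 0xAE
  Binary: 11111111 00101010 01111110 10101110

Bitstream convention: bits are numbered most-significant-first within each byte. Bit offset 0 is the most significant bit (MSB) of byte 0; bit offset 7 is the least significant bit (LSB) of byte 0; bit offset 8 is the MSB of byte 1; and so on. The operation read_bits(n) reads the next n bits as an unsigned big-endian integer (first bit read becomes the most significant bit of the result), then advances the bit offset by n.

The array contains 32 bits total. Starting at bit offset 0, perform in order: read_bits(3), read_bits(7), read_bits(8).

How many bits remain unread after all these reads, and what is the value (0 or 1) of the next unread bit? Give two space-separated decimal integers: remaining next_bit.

Answer: 14 1

Derivation:
Read 1: bits[0:3] width=3 -> value=7 (bin 111); offset now 3 = byte 0 bit 3; 29 bits remain
Read 2: bits[3:10] width=7 -> value=124 (bin 1111100); offset now 10 = byte 1 bit 2; 22 bits remain
Read 3: bits[10:18] width=8 -> value=169 (bin 10101001); offset now 18 = byte 2 bit 2; 14 bits remain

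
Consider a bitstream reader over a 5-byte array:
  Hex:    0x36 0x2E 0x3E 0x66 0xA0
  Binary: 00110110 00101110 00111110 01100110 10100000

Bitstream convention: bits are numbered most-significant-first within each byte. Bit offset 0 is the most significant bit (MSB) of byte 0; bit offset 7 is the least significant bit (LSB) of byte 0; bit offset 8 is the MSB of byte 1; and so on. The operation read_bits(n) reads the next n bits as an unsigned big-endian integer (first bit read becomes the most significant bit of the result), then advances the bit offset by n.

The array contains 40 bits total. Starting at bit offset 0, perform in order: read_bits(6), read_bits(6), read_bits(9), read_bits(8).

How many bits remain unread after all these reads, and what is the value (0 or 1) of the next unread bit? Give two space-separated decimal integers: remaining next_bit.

Answer: 11 1

Derivation:
Read 1: bits[0:6] width=6 -> value=13 (bin 001101); offset now 6 = byte 0 bit 6; 34 bits remain
Read 2: bits[6:12] width=6 -> value=34 (bin 100010); offset now 12 = byte 1 bit 4; 28 bits remain
Read 3: bits[12:21] width=9 -> value=455 (bin 111000111); offset now 21 = byte 2 bit 5; 19 bits remain
Read 4: bits[21:29] width=8 -> value=204 (bin 11001100); offset now 29 = byte 3 bit 5; 11 bits remain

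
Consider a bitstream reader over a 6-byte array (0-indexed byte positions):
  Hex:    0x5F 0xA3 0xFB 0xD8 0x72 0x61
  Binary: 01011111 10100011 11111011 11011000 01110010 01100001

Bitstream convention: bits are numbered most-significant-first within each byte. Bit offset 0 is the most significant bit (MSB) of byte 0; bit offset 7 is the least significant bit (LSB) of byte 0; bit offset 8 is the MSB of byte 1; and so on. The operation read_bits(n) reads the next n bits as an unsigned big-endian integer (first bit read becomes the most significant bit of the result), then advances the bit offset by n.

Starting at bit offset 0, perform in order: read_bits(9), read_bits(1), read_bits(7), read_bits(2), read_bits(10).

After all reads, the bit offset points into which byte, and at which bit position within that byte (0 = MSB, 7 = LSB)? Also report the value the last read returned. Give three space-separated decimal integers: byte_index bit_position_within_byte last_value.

Read 1: bits[0:9] width=9 -> value=191 (bin 010111111); offset now 9 = byte 1 bit 1; 39 bits remain
Read 2: bits[9:10] width=1 -> value=0 (bin 0); offset now 10 = byte 1 bit 2; 38 bits remain
Read 3: bits[10:17] width=7 -> value=71 (bin 1000111); offset now 17 = byte 2 bit 1; 31 bits remain
Read 4: bits[17:19] width=2 -> value=3 (bin 11); offset now 19 = byte 2 bit 3; 29 bits remain
Read 5: bits[19:29] width=10 -> value=891 (bin 1101111011); offset now 29 = byte 3 bit 5; 19 bits remain

Answer: 3 5 891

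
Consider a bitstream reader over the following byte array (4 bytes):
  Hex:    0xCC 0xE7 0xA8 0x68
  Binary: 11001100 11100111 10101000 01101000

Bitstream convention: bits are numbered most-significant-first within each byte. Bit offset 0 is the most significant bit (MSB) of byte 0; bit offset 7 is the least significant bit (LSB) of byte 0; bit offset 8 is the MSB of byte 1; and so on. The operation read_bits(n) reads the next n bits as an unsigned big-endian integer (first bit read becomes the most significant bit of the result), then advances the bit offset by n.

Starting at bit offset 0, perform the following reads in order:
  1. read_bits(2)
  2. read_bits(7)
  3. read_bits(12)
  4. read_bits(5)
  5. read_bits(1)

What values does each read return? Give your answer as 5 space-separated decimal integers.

Read 1: bits[0:2] width=2 -> value=3 (bin 11); offset now 2 = byte 0 bit 2; 30 bits remain
Read 2: bits[2:9] width=7 -> value=25 (bin 0011001); offset now 9 = byte 1 bit 1; 23 bits remain
Read 3: bits[9:21] width=12 -> value=3317 (bin 110011110101); offset now 21 = byte 2 bit 5; 11 bits remain
Read 4: bits[21:26] width=5 -> value=1 (bin 00001); offset now 26 = byte 3 bit 2; 6 bits remain
Read 5: bits[26:27] width=1 -> value=1 (bin 1); offset now 27 = byte 3 bit 3; 5 bits remain

Answer: 3 25 3317 1 1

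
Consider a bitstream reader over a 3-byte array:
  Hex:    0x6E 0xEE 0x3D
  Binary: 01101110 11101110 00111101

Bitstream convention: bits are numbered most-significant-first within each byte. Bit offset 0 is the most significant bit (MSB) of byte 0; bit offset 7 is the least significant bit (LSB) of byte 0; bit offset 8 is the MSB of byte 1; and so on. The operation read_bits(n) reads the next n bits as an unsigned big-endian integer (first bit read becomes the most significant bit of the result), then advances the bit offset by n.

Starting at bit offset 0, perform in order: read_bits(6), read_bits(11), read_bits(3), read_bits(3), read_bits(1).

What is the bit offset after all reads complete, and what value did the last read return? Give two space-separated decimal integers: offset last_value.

Answer: 24 1

Derivation:
Read 1: bits[0:6] width=6 -> value=27 (bin 011011); offset now 6 = byte 0 bit 6; 18 bits remain
Read 2: bits[6:17] width=11 -> value=1500 (bin 10111011100); offset now 17 = byte 2 bit 1; 7 bits remain
Read 3: bits[17:20] width=3 -> value=3 (bin 011); offset now 20 = byte 2 bit 4; 4 bits remain
Read 4: bits[20:23] width=3 -> value=6 (bin 110); offset now 23 = byte 2 bit 7; 1 bits remain
Read 5: bits[23:24] width=1 -> value=1 (bin 1); offset now 24 = byte 3 bit 0; 0 bits remain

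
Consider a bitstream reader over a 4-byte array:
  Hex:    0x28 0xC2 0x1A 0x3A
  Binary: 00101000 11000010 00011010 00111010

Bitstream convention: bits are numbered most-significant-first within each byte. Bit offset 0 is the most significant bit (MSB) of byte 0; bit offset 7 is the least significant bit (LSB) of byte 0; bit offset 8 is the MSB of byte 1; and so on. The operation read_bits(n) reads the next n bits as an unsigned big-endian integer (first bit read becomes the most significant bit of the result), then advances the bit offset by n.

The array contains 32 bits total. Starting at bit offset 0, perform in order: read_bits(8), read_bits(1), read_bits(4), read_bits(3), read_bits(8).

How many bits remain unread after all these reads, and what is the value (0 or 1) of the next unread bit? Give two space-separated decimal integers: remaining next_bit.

Answer: 8 0

Derivation:
Read 1: bits[0:8] width=8 -> value=40 (bin 00101000); offset now 8 = byte 1 bit 0; 24 bits remain
Read 2: bits[8:9] width=1 -> value=1 (bin 1); offset now 9 = byte 1 bit 1; 23 bits remain
Read 3: bits[9:13] width=4 -> value=8 (bin 1000); offset now 13 = byte 1 bit 5; 19 bits remain
Read 4: bits[13:16] width=3 -> value=2 (bin 010); offset now 16 = byte 2 bit 0; 16 bits remain
Read 5: bits[16:24] width=8 -> value=26 (bin 00011010); offset now 24 = byte 3 bit 0; 8 bits remain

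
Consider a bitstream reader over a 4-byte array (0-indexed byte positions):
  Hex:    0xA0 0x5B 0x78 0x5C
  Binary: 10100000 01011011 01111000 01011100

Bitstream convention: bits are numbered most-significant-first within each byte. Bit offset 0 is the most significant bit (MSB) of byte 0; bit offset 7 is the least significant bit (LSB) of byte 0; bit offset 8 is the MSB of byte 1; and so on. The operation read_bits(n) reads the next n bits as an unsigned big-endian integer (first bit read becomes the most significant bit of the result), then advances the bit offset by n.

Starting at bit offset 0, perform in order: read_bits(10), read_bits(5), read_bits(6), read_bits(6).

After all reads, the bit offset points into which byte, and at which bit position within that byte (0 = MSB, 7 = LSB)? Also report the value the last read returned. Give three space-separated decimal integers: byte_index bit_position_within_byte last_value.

Read 1: bits[0:10] width=10 -> value=641 (bin 1010000001); offset now 10 = byte 1 bit 2; 22 bits remain
Read 2: bits[10:15] width=5 -> value=13 (bin 01101); offset now 15 = byte 1 bit 7; 17 bits remain
Read 3: bits[15:21] width=6 -> value=47 (bin 101111); offset now 21 = byte 2 bit 5; 11 bits remain
Read 4: bits[21:27] width=6 -> value=2 (bin 000010); offset now 27 = byte 3 bit 3; 5 bits remain

Answer: 3 3 2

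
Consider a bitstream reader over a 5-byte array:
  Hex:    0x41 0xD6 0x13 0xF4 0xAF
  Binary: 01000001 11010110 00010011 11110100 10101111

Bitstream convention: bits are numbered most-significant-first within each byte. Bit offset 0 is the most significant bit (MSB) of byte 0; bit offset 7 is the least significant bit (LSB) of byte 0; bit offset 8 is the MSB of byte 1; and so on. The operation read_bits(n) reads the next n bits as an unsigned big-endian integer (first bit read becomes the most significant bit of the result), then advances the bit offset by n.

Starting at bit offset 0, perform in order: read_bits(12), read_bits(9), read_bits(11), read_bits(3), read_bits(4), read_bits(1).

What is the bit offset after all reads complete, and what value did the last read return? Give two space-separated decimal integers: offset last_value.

Answer: 40 1

Derivation:
Read 1: bits[0:12] width=12 -> value=1053 (bin 010000011101); offset now 12 = byte 1 bit 4; 28 bits remain
Read 2: bits[12:21] width=9 -> value=194 (bin 011000010); offset now 21 = byte 2 bit 5; 19 bits remain
Read 3: bits[21:32] width=11 -> value=1012 (bin 01111110100); offset now 32 = byte 4 bit 0; 8 bits remain
Read 4: bits[32:35] width=3 -> value=5 (bin 101); offset now 35 = byte 4 bit 3; 5 bits remain
Read 5: bits[35:39] width=4 -> value=7 (bin 0111); offset now 39 = byte 4 bit 7; 1 bits remain
Read 6: bits[39:40] width=1 -> value=1 (bin 1); offset now 40 = byte 5 bit 0; 0 bits remain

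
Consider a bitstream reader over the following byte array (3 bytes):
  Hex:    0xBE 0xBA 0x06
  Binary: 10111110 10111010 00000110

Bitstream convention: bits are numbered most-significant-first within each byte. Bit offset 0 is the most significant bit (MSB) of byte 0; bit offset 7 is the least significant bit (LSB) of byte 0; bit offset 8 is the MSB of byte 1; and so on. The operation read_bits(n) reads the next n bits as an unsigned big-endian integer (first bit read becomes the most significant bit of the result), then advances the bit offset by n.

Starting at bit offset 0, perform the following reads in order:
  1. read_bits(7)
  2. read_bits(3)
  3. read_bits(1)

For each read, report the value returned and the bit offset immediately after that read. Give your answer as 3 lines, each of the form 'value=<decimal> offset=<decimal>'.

Answer: value=95 offset=7
value=2 offset=10
value=1 offset=11

Derivation:
Read 1: bits[0:7] width=7 -> value=95 (bin 1011111); offset now 7 = byte 0 bit 7; 17 bits remain
Read 2: bits[7:10] width=3 -> value=2 (bin 010); offset now 10 = byte 1 bit 2; 14 bits remain
Read 3: bits[10:11] width=1 -> value=1 (bin 1); offset now 11 = byte 1 bit 3; 13 bits remain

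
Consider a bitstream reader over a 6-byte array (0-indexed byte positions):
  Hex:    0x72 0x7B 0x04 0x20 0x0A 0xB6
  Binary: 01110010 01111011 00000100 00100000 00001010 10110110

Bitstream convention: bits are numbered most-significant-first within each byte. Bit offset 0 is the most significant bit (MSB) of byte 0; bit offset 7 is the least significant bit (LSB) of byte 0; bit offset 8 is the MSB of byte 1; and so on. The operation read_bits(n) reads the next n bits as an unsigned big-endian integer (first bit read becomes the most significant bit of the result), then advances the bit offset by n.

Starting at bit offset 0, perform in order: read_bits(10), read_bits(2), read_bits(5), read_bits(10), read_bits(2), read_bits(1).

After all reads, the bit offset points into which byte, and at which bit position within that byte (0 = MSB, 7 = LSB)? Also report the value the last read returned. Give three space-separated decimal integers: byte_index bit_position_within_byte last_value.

Read 1: bits[0:10] width=10 -> value=457 (bin 0111001001); offset now 10 = byte 1 bit 2; 38 bits remain
Read 2: bits[10:12] width=2 -> value=3 (bin 11); offset now 12 = byte 1 bit 4; 36 bits remain
Read 3: bits[12:17] width=5 -> value=22 (bin 10110); offset now 17 = byte 2 bit 1; 31 bits remain
Read 4: bits[17:27] width=10 -> value=33 (bin 0000100001); offset now 27 = byte 3 bit 3; 21 bits remain
Read 5: bits[27:29] width=2 -> value=0 (bin 00); offset now 29 = byte 3 bit 5; 19 bits remain
Read 6: bits[29:30] width=1 -> value=0 (bin 0); offset now 30 = byte 3 bit 6; 18 bits remain

Answer: 3 6 0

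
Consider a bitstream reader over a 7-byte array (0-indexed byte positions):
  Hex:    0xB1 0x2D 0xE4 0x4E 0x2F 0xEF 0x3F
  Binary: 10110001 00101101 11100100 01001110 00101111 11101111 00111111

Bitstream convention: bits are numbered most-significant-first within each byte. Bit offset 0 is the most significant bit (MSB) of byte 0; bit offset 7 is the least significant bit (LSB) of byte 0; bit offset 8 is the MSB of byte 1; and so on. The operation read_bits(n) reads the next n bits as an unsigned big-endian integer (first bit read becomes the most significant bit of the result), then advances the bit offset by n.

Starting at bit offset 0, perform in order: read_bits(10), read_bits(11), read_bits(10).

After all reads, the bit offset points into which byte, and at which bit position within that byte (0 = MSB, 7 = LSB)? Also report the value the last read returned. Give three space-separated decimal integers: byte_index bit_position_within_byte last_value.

Answer: 3 7 551

Derivation:
Read 1: bits[0:10] width=10 -> value=708 (bin 1011000100); offset now 10 = byte 1 bit 2; 46 bits remain
Read 2: bits[10:21] width=11 -> value=1468 (bin 10110111100); offset now 21 = byte 2 bit 5; 35 bits remain
Read 3: bits[21:31] width=10 -> value=551 (bin 1000100111); offset now 31 = byte 3 bit 7; 25 bits remain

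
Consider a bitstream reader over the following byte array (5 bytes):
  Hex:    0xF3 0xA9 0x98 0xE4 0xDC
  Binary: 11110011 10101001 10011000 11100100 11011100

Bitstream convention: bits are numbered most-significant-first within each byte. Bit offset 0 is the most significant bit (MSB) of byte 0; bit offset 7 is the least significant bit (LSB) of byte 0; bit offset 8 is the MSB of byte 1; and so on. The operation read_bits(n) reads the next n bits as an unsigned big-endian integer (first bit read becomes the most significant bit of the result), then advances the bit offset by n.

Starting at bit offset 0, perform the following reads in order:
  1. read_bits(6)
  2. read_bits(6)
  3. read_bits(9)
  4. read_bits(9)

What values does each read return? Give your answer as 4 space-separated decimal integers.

Answer: 60 58 307 57

Derivation:
Read 1: bits[0:6] width=6 -> value=60 (bin 111100); offset now 6 = byte 0 bit 6; 34 bits remain
Read 2: bits[6:12] width=6 -> value=58 (bin 111010); offset now 12 = byte 1 bit 4; 28 bits remain
Read 3: bits[12:21] width=9 -> value=307 (bin 100110011); offset now 21 = byte 2 bit 5; 19 bits remain
Read 4: bits[21:30] width=9 -> value=57 (bin 000111001); offset now 30 = byte 3 bit 6; 10 bits remain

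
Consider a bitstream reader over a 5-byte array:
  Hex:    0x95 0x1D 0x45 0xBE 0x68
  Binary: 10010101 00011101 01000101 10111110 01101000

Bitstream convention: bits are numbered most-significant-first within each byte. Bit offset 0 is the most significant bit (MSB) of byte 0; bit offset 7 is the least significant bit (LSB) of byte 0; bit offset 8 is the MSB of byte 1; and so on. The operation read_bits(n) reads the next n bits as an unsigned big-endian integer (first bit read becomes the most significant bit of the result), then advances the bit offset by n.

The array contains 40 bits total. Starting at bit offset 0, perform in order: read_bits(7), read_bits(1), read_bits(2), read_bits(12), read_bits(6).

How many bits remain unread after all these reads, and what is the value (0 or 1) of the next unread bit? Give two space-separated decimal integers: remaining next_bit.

Read 1: bits[0:7] width=7 -> value=74 (bin 1001010); offset now 7 = byte 0 bit 7; 33 bits remain
Read 2: bits[7:8] width=1 -> value=1 (bin 1); offset now 8 = byte 1 bit 0; 32 bits remain
Read 3: bits[8:10] width=2 -> value=0 (bin 00); offset now 10 = byte 1 bit 2; 30 bits remain
Read 4: bits[10:22] width=12 -> value=1873 (bin 011101010001); offset now 22 = byte 2 bit 6; 18 bits remain
Read 5: bits[22:28] width=6 -> value=27 (bin 011011); offset now 28 = byte 3 bit 4; 12 bits remain

Answer: 12 1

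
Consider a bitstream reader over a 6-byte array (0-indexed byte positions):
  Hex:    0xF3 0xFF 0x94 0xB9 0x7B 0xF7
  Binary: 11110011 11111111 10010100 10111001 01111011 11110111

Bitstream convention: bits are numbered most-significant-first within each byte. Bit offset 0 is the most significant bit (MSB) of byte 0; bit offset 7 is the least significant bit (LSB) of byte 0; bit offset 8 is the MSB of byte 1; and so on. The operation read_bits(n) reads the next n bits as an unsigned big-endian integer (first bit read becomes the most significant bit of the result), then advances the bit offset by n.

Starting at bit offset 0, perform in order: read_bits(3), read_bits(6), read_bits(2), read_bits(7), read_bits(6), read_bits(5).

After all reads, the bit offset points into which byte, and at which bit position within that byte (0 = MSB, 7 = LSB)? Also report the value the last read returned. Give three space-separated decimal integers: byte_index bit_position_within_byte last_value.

Read 1: bits[0:3] width=3 -> value=7 (bin 111); offset now 3 = byte 0 bit 3; 45 bits remain
Read 2: bits[3:9] width=6 -> value=39 (bin 100111); offset now 9 = byte 1 bit 1; 39 bits remain
Read 3: bits[9:11] width=2 -> value=3 (bin 11); offset now 11 = byte 1 bit 3; 37 bits remain
Read 4: bits[11:18] width=7 -> value=126 (bin 1111110); offset now 18 = byte 2 bit 2; 30 bits remain
Read 5: bits[18:24] width=6 -> value=20 (bin 010100); offset now 24 = byte 3 bit 0; 24 bits remain
Read 6: bits[24:29] width=5 -> value=23 (bin 10111); offset now 29 = byte 3 bit 5; 19 bits remain

Answer: 3 5 23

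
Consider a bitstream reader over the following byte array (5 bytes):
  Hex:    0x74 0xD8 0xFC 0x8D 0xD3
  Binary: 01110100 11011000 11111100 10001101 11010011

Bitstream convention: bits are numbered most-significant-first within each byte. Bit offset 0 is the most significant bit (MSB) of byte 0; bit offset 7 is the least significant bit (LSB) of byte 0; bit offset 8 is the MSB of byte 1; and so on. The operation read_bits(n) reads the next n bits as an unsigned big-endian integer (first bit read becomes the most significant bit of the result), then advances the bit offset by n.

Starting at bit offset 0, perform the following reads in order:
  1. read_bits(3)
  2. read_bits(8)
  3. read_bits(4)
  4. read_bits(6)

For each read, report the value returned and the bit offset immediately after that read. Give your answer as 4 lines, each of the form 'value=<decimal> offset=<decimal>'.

Answer: value=3 offset=3
value=166 offset=11
value=12 offset=15
value=31 offset=21

Derivation:
Read 1: bits[0:3] width=3 -> value=3 (bin 011); offset now 3 = byte 0 bit 3; 37 bits remain
Read 2: bits[3:11] width=8 -> value=166 (bin 10100110); offset now 11 = byte 1 bit 3; 29 bits remain
Read 3: bits[11:15] width=4 -> value=12 (bin 1100); offset now 15 = byte 1 bit 7; 25 bits remain
Read 4: bits[15:21] width=6 -> value=31 (bin 011111); offset now 21 = byte 2 bit 5; 19 bits remain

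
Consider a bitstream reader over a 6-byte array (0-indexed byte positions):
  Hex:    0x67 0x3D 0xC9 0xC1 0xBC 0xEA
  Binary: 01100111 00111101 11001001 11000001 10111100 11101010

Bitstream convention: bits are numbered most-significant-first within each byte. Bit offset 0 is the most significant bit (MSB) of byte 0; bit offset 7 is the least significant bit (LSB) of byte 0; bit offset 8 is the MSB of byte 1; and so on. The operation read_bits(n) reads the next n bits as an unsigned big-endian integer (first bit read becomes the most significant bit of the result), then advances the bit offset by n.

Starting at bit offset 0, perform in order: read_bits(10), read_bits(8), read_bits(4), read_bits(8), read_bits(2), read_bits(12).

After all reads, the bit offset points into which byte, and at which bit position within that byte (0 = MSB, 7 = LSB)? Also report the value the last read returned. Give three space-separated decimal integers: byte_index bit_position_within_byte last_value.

Answer: 5 4 3022

Derivation:
Read 1: bits[0:10] width=10 -> value=412 (bin 0110011100); offset now 10 = byte 1 bit 2; 38 bits remain
Read 2: bits[10:18] width=8 -> value=247 (bin 11110111); offset now 18 = byte 2 bit 2; 30 bits remain
Read 3: bits[18:22] width=4 -> value=2 (bin 0010); offset now 22 = byte 2 bit 6; 26 bits remain
Read 4: bits[22:30] width=8 -> value=112 (bin 01110000); offset now 30 = byte 3 bit 6; 18 bits remain
Read 5: bits[30:32] width=2 -> value=1 (bin 01); offset now 32 = byte 4 bit 0; 16 bits remain
Read 6: bits[32:44] width=12 -> value=3022 (bin 101111001110); offset now 44 = byte 5 bit 4; 4 bits remain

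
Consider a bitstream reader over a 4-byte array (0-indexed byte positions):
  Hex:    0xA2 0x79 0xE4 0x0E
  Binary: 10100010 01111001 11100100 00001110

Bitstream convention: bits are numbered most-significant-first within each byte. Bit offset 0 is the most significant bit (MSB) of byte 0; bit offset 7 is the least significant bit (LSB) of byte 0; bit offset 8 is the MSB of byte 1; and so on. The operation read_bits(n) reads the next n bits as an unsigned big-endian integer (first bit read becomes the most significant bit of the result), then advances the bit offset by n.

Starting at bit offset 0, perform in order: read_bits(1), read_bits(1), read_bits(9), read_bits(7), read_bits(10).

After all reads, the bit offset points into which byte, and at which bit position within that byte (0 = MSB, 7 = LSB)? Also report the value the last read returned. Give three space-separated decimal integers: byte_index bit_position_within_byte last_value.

Read 1: bits[0:1] width=1 -> value=1 (bin 1); offset now 1 = byte 0 bit 1; 31 bits remain
Read 2: bits[1:2] width=1 -> value=0 (bin 0); offset now 2 = byte 0 bit 2; 30 bits remain
Read 3: bits[2:11] width=9 -> value=275 (bin 100010011); offset now 11 = byte 1 bit 3; 21 bits remain
Read 4: bits[11:18] width=7 -> value=103 (bin 1100111); offset now 18 = byte 2 bit 2; 14 bits remain
Read 5: bits[18:28] width=10 -> value=576 (bin 1001000000); offset now 28 = byte 3 bit 4; 4 bits remain

Answer: 3 4 576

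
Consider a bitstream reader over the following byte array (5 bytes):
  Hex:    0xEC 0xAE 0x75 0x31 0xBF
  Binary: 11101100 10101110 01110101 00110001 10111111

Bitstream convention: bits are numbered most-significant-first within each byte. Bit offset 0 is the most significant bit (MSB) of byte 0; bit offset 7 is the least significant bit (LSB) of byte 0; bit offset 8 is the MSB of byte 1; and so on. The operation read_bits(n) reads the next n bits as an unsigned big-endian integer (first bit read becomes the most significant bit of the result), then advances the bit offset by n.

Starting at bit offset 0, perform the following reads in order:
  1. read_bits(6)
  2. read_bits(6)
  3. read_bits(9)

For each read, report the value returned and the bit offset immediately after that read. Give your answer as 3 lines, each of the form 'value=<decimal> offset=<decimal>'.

Answer: value=59 offset=6
value=10 offset=12
value=462 offset=21

Derivation:
Read 1: bits[0:6] width=6 -> value=59 (bin 111011); offset now 6 = byte 0 bit 6; 34 bits remain
Read 2: bits[6:12] width=6 -> value=10 (bin 001010); offset now 12 = byte 1 bit 4; 28 bits remain
Read 3: bits[12:21] width=9 -> value=462 (bin 111001110); offset now 21 = byte 2 bit 5; 19 bits remain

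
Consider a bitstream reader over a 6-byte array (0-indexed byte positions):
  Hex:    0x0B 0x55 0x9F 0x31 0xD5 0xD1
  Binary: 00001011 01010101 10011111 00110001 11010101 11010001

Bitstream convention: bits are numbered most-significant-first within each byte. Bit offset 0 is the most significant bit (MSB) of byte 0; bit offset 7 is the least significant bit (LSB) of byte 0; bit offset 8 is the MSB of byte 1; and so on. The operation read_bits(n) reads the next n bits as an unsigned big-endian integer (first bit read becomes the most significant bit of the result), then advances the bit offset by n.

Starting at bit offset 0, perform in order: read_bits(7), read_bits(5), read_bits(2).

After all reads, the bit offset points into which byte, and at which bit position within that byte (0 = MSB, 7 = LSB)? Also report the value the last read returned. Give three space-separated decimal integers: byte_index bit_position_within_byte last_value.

Answer: 1 6 1

Derivation:
Read 1: bits[0:7] width=7 -> value=5 (bin 0000101); offset now 7 = byte 0 bit 7; 41 bits remain
Read 2: bits[7:12] width=5 -> value=21 (bin 10101); offset now 12 = byte 1 bit 4; 36 bits remain
Read 3: bits[12:14] width=2 -> value=1 (bin 01); offset now 14 = byte 1 bit 6; 34 bits remain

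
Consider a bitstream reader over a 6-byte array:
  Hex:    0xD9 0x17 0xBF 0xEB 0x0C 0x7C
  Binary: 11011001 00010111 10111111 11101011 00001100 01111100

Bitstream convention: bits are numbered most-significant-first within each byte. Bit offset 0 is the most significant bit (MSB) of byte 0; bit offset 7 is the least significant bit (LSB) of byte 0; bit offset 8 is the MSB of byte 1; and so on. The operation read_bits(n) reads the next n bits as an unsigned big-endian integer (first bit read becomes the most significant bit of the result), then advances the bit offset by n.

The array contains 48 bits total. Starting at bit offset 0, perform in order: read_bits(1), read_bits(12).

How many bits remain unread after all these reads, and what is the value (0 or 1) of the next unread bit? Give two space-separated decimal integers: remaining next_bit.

Read 1: bits[0:1] width=1 -> value=1 (bin 1); offset now 1 = byte 0 bit 1; 47 bits remain
Read 2: bits[1:13] width=12 -> value=2850 (bin 101100100010); offset now 13 = byte 1 bit 5; 35 bits remain

Answer: 35 1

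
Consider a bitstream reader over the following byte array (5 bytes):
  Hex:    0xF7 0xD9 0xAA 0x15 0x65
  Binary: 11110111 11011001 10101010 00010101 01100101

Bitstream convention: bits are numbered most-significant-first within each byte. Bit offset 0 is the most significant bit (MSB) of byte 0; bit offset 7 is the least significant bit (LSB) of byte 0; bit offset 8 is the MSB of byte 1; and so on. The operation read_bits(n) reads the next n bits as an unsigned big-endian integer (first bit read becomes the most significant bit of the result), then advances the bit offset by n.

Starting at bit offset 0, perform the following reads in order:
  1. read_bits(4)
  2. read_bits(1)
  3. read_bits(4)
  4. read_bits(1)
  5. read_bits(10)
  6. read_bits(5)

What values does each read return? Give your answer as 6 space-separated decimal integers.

Read 1: bits[0:4] width=4 -> value=15 (bin 1111); offset now 4 = byte 0 bit 4; 36 bits remain
Read 2: bits[4:5] width=1 -> value=0 (bin 0); offset now 5 = byte 0 bit 5; 35 bits remain
Read 3: bits[5:9] width=4 -> value=15 (bin 1111); offset now 9 = byte 1 bit 1; 31 bits remain
Read 4: bits[9:10] width=1 -> value=1 (bin 1); offset now 10 = byte 1 bit 2; 30 bits remain
Read 5: bits[10:20] width=10 -> value=410 (bin 0110011010); offset now 20 = byte 2 bit 4; 20 bits remain
Read 6: bits[20:25] width=5 -> value=20 (bin 10100); offset now 25 = byte 3 bit 1; 15 bits remain

Answer: 15 0 15 1 410 20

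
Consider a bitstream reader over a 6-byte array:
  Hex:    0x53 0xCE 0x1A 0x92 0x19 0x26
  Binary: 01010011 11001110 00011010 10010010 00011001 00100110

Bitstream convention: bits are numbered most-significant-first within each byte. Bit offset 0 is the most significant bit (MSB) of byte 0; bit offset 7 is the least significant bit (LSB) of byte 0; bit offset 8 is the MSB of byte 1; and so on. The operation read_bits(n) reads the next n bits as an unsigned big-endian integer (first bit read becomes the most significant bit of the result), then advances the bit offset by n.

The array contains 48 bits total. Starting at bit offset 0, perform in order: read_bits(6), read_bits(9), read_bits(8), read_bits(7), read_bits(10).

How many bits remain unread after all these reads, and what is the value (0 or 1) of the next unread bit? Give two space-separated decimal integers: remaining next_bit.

Answer: 8 0

Derivation:
Read 1: bits[0:6] width=6 -> value=20 (bin 010100); offset now 6 = byte 0 bit 6; 42 bits remain
Read 2: bits[6:15] width=9 -> value=487 (bin 111100111); offset now 15 = byte 1 bit 7; 33 bits remain
Read 3: bits[15:23] width=8 -> value=13 (bin 00001101); offset now 23 = byte 2 bit 7; 25 bits remain
Read 4: bits[23:30] width=7 -> value=36 (bin 0100100); offset now 30 = byte 3 bit 6; 18 bits remain
Read 5: bits[30:40] width=10 -> value=537 (bin 1000011001); offset now 40 = byte 5 bit 0; 8 bits remain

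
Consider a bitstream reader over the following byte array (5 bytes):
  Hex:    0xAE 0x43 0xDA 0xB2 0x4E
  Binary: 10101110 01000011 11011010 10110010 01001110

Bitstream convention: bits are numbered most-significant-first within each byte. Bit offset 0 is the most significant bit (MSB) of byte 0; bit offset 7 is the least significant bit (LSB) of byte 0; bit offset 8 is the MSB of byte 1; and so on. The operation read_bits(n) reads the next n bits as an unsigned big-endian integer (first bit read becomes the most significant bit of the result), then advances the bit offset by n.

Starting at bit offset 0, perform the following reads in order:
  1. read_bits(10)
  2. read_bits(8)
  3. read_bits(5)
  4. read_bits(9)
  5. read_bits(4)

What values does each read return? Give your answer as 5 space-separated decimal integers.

Answer: 697 15 13 178 4

Derivation:
Read 1: bits[0:10] width=10 -> value=697 (bin 1010111001); offset now 10 = byte 1 bit 2; 30 bits remain
Read 2: bits[10:18] width=8 -> value=15 (bin 00001111); offset now 18 = byte 2 bit 2; 22 bits remain
Read 3: bits[18:23] width=5 -> value=13 (bin 01101); offset now 23 = byte 2 bit 7; 17 bits remain
Read 4: bits[23:32] width=9 -> value=178 (bin 010110010); offset now 32 = byte 4 bit 0; 8 bits remain
Read 5: bits[32:36] width=4 -> value=4 (bin 0100); offset now 36 = byte 4 bit 4; 4 bits remain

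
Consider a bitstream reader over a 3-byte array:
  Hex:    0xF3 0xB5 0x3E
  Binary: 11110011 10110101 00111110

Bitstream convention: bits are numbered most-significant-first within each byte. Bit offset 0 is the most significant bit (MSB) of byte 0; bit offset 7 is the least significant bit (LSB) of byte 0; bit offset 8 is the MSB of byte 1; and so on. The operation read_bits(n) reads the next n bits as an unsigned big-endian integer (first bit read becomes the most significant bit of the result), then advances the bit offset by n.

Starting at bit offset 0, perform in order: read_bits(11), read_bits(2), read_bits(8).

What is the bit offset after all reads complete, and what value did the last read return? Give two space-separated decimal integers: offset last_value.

Answer: 21 167

Derivation:
Read 1: bits[0:11] width=11 -> value=1949 (bin 11110011101); offset now 11 = byte 1 bit 3; 13 bits remain
Read 2: bits[11:13] width=2 -> value=2 (bin 10); offset now 13 = byte 1 bit 5; 11 bits remain
Read 3: bits[13:21] width=8 -> value=167 (bin 10100111); offset now 21 = byte 2 bit 5; 3 bits remain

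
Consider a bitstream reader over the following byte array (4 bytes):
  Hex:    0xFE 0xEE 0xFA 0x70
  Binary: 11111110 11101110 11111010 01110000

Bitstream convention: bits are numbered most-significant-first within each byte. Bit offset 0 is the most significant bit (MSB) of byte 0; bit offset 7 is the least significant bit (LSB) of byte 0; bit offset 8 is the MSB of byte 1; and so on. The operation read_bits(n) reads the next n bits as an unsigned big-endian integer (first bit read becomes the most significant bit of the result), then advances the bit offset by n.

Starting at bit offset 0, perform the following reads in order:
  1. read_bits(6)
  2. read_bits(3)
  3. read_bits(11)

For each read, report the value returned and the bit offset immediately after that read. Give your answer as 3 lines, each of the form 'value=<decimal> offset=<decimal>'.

Answer: value=63 offset=6
value=5 offset=9
value=1775 offset=20

Derivation:
Read 1: bits[0:6] width=6 -> value=63 (bin 111111); offset now 6 = byte 0 bit 6; 26 bits remain
Read 2: bits[6:9] width=3 -> value=5 (bin 101); offset now 9 = byte 1 bit 1; 23 bits remain
Read 3: bits[9:20] width=11 -> value=1775 (bin 11011101111); offset now 20 = byte 2 bit 4; 12 bits remain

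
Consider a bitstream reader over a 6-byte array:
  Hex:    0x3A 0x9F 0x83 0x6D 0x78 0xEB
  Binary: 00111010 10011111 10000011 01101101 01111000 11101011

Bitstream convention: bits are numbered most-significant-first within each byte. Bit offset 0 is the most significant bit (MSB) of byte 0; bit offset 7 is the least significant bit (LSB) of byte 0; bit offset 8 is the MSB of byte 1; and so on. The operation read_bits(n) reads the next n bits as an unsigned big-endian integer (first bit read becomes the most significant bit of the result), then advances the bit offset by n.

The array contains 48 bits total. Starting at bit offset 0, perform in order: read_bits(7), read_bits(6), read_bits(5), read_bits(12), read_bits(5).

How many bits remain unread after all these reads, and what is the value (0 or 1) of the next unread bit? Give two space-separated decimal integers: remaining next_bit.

Read 1: bits[0:7] width=7 -> value=29 (bin 0011101); offset now 7 = byte 0 bit 7; 41 bits remain
Read 2: bits[7:13] width=6 -> value=19 (bin 010011); offset now 13 = byte 1 bit 5; 35 bits remain
Read 3: bits[13:18] width=5 -> value=30 (bin 11110); offset now 18 = byte 2 bit 2; 30 bits remain
Read 4: bits[18:30] width=12 -> value=219 (bin 000011011011); offset now 30 = byte 3 bit 6; 18 bits remain
Read 5: bits[30:35] width=5 -> value=11 (bin 01011); offset now 35 = byte 4 bit 3; 13 bits remain

Answer: 13 1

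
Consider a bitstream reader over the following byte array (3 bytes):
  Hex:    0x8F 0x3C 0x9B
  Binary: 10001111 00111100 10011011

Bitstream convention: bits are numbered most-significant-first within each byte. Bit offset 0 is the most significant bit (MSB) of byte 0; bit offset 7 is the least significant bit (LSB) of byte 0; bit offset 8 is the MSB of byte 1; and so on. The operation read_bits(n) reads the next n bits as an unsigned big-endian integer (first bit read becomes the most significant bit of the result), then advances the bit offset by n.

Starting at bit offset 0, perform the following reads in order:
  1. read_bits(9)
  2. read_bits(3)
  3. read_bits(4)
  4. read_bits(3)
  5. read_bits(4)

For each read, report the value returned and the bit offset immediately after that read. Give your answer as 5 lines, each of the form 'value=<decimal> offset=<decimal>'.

Read 1: bits[0:9] width=9 -> value=286 (bin 100011110); offset now 9 = byte 1 bit 1; 15 bits remain
Read 2: bits[9:12] width=3 -> value=3 (bin 011); offset now 12 = byte 1 bit 4; 12 bits remain
Read 3: bits[12:16] width=4 -> value=12 (bin 1100); offset now 16 = byte 2 bit 0; 8 bits remain
Read 4: bits[16:19] width=3 -> value=4 (bin 100); offset now 19 = byte 2 bit 3; 5 bits remain
Read 5: bits[19:23] width=4 -> value=13 (bin 1101); offset now 23 = byte 2 bit 7; 1 bits remain

Answer: value=286 offset=9
value=3 offset=12
value=12 offset=16
value=4 offset=19
value=13 offset=23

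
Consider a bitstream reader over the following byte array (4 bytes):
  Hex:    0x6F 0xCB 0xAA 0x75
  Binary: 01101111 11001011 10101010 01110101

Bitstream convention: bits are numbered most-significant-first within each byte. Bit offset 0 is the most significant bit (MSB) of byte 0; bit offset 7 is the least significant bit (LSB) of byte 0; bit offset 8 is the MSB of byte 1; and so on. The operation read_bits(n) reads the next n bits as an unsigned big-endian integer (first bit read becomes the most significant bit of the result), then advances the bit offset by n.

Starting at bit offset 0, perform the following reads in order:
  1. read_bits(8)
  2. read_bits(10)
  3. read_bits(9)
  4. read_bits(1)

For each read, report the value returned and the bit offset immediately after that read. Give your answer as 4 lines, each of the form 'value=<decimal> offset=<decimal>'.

Answer: value=111 offset=8
value=814 offset=18
value=339 offset=27
value=1 offset=28

Derivation:
Read 1: bits[0:8] width=8 -> value=111 (bin 01101111); offset now 8 = byte 1 bit 0; 24 bits remain
Read 2: bits[8:18] width=10 -> value=814 (bin 1100101110); offset now 18 = byte 2 bit 2; 14 bits remain
Read 3: bits[18:27] width=9 -> value=339 (bin 101010011); offset now 27 = byte 3 bit 3; 5 bits remain
Read 4: bits[27:28] width=1 -> value=1 (bin 1); offset now 28 = byte 3 bit 4; 4 bits remain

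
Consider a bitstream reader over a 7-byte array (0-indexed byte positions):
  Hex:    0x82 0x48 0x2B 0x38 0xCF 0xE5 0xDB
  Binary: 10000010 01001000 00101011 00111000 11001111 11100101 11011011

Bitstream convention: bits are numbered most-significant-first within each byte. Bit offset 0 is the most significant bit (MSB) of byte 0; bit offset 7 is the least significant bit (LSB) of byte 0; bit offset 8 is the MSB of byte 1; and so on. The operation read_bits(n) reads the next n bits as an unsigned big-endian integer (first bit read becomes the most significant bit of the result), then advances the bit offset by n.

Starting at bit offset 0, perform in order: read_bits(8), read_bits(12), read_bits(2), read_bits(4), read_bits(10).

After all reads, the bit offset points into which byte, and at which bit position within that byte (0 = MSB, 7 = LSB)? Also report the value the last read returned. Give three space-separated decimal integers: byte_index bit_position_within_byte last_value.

Answer: 4 4 908

Derivation:
Read 1: bits[0:8] width=8 -> value=130 (bin 10000010); offset now 8 = byte 1 bit 0; 48 bits remain
Read 2: bits[8:20] width=12 -> value=1154 (bin 010010000010); offset now 20 = byte 2 bit 4; 36 bits remain
Read 3: bits[20:22] width=2 -> value=2 (bin 10); offset now 22 = byte 2 bit 6; 34 bits remain
Read 4: bits[22:26] width=4 -> value=12 (bin 1100); offset now 26 = byte 3 bit 2; 30 bits remain
Read 5: bits[26:36] width=10 -> value=908 (bin 1110001100); offset now 36 = byte 4 bit 4; 20 bits remain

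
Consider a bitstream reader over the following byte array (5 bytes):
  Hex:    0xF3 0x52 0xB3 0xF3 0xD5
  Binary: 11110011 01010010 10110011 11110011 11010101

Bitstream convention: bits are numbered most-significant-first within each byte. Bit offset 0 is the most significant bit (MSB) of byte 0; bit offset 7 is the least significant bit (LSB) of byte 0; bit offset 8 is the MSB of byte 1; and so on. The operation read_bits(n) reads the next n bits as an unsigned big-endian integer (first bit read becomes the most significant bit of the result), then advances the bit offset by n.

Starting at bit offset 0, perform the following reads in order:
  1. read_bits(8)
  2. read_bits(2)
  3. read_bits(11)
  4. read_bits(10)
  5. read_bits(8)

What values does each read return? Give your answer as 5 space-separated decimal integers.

Read 1: bits[0:8] width=8 -> value=243 (bin 11110011); offset now 8 = byte 1 bit 0; 32 bits remain
Read 2: bits[8:10] width=2 -> value=1 (bin 01); offset now 10 = byte 1 bit 2; 30 bits remain
Read 3: bits[10:21] width=11 -> value=598 (bin 01001010110); offset now 21 = byte 2 bit 5; 19 bits remain
Read 4: bits[21:31] width=10 -> value=505 (bin 0111111001); offset now 31 = byte 3 bit 7; 9 bits remain
Read 5: bits[31:39] width=8 -> value=234 (bin 11101010); offset now 39 = byte 4 bit 7; 1 bits remain

Answer: 243 1 598 505 234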